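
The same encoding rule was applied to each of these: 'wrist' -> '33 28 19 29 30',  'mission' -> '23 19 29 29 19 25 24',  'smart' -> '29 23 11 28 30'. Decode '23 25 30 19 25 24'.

motion

w is letter #23 and maps to 33: an offset of 10. Letters become their 1-based position plus 10 (so a→11, b→12, …).
Decoding 23 25 30 19 25 24: 23→(23−10)÷1=13=m, 25→(25−10)÷1=15=o, 30→(30−10)÷1=20=t, 19→(19−10)÷1=9=i, 25→(25−10)÷1=15=o, 24→(24−10)÷1=14=n.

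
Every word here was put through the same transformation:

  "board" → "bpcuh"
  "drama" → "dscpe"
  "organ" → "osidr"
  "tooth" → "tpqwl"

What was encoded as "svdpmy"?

The shift increases by 1 at each position, starting from +0: 0, 1, 2, ….
Decoding svdpmy: s−0=s, v−1=u, d−2=b, p−3=m, m−4=i, y−5=t.

submit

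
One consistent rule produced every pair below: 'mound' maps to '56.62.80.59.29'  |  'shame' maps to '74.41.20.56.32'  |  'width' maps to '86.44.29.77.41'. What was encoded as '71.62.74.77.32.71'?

roster

The formula is n = 3×(alphabet index, a=1) + 17.
Decoding 71.62.74.77.32.71: 71→(71−17)÷3=18=r, 62→(62−17)÷3=15=o, 74→(74−17)÷3=19=s, 77→(77−17)÷3=20=t, 32→(32−17)÷3=5=e, 71→(71−17)÷3=18=r.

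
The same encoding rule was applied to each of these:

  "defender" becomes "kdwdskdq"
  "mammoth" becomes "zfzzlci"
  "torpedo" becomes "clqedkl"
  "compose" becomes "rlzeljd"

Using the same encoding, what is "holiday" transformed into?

ilgbkft

d(3)→k(10) and e(4)→d(3) fit y≡19x+5 (mod 26); the inverse of 19 mod 26 is 11. Treating letters as 0–25, the rule is x ↦ 19x + 5 (mod 26).
Applying it to holiday: h(7)→19·7+5≡8=i; o(14)→19·14+5≡11=l; l(11)→19·11+5≡6=g; i(8)→19·8+5≡1=b; d(3)→19·3+5≡10=k; a(0)→19·0+5≡5=f; y(24)→19·24+5≡19=t (all mod 26).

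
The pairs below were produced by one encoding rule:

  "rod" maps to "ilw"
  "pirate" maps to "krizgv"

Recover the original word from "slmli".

This is the alphabet-reversal cipher (Atbash): a becomes z, b becomes y, etc.
Undoing it on slmli: s↔h, l↔o, m↔n, l↔o, i↔r.

honor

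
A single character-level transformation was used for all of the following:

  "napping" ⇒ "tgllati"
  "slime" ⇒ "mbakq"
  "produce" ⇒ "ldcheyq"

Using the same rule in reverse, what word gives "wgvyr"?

watch

n(13)→t(19) and a(0)→g(6) fit y≡9x+6 (mod 26); the inverse of 9 mod 26 is 3. This is an affine cipher: with a=0,…,z=25, each position x becomes (9x+6) mod 26.
Reversing it on wgvyr: w(22)→3·(22−6)≡22=w; g(6)→3·(6−6)≡0=a; v(21)→3·(21−6)≡19=t; y(24)→3·(24−6)≡2=c; r(17)→3·(17−6)≡7=h (all mod 26).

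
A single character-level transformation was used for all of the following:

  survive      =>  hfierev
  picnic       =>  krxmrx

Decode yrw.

bid

Each pair mirrors across the alphabet (s↔h, u↔f, r↔i): positions sum to 25. This is the alphabet-reversal cipher (Atbash): a becomes z, b becomes y, etc.
Decoding yrw: y↔b, r↔i, w↔d.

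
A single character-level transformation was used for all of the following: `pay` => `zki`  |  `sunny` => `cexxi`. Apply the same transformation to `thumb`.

Compare letters: p→z is +10, a→k is +10, y→i is +10 — a constant shift. This is a Caesar cipher with shift 10.
For thumb: t+10=d, h+10=r, u+10=e, m+10=w, b+10=l.

drewl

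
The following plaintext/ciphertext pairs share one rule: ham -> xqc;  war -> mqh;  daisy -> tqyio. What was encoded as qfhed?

Each letter is shifted forward by 16 in the alphabet (a Caesar shift of +16).
Decoding qfhed: q−16=a, f−16=p, h−16=r, e−16=o, d−16=n.

apron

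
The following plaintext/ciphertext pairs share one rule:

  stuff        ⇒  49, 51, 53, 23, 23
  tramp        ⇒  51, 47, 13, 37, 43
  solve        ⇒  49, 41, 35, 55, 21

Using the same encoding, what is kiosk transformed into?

s(#19)→49 and t(#20)→51: differences scale by 2, so n = 2·pos + 11. The formula is n = 2×(alphabet index, a=1) + 11.
Applying it to kiosk: k=11→33, i=9→29, o=15→41, s=19→49, k=11→33.

33, 29, 41, 49, 33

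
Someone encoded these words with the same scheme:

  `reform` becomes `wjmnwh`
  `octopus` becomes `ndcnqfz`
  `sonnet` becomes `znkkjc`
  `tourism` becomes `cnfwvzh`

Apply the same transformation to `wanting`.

r(17)→w(22) and e(4)→j(9) fit y≡3x+23 (mod 26); the inverse of 3 mod 26 is 9. This is an affine cipher: with a=0,…,z=25, each position x becomes (3x+23) mod 26.
For wanting: w(22)→3·22+23≡11=l; a(0)→3·0+23≡23=x; n(13)→3·13+23≡10=k; t(19)→3·19+23≡2=c; i(8)→3·8+23≡21=v; n(13)→3·13+23≡10=k; g(6)→3·6+23≡15=p (all mod 26).

lxkcvkp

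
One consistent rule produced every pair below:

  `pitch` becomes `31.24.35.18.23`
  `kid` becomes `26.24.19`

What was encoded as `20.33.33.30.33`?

Each letter is replaced by its alphabet position (a=1..z=26) + 15.
Reversing it on 20.33.33.30.33: 20→(20−15)÷1=5=e, 33→(33−15)÷1=18=r, 33→(33−15)÷1=18=r, 30→(30−15)÷1=15=o, 33→(33−15)÷1=18=r.

error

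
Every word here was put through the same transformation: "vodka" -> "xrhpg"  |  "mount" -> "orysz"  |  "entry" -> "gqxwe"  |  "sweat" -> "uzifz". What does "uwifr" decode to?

steal

In vodka: v→x is +2, o→r is +3, d→h is +4, k→p is +5 — the shift increases by 1 each position. Each letter shifts forward by (position + 2), i.e. 2, 3, 4, … — the shift grows by one for each successive letter.
Decoding uwifr: u−2=s, w−3=t, i−4=e, f−5=a, r−6=l.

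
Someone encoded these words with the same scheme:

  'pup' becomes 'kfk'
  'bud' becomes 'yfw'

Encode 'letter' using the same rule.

ovggvi

This is the alphabet-reversal cipher (Atbash): a becomes z, b becomes y, etc.
Applying it to letter: l↔o, e↔v, t↔g, t↔g, e↔v, r↔i.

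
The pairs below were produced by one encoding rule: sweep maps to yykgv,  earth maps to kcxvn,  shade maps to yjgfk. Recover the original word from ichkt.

cabin

A repeating key of period 2 is used — shifts +6, +2 over and over.
Decoding ichkt: i−6=c, c−2=a, h−6=b, k−2=i, t−6=n.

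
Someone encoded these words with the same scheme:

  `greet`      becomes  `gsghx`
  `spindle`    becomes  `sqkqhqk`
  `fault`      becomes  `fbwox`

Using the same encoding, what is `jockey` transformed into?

In greet: g→g is +0, r→s is +1, e→g is +2, e→h is +3 — the shift increases by 1 each position. The shift increases by 1 at each position, starting from +0: 0, 1, 2, ….
For jockey: j+0=j, o+1=p, c+2=e, k+3=n, e+4=i, y+5=d.

jpenid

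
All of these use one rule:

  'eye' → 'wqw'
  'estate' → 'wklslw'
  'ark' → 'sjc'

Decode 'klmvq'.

study

It's a constant shift of +18 (ROT18).
Reversing it on klmvq: k−18=s, l−18=t, m−18=u, v−18=d, q−18=y.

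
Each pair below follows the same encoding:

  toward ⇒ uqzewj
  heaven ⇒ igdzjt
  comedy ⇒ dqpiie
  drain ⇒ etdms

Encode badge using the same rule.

ccgkj

In toward: t→u is +1, o→q is +2, w→z is +3, a→e is +4 — the shift increases by 1 each position. Each letter shifts forward by (position + 1), i.e. 1, 2, 3, … — the shift grows by one for each successive letter.
Applying it to badge: b+1=c, a+2=c, d+3=g, g+4=k, e+5=j.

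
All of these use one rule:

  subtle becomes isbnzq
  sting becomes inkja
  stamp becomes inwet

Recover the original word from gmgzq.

s(18)→i(8) and u(20)→s(18) fit y≡5x+22 (mod 26); the inverse of 5 mod 26 is 21. Treating letters as 0–25, the rule is x ↦ 5x + 22 (mod 26).
Decoding gmgzq: g(6)→21·(6−22)≡2=c; m(12)→21·(12−22)≡24=y; g(6)→21·(6−22)≡2=c; z(25)→21·(25−22)≡11=l; q(16)→21·(16−22)≡4=e (all mod 26).

cycle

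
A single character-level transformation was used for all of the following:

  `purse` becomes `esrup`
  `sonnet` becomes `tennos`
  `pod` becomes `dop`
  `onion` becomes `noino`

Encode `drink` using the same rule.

The output letters match the input read backwards: purse reversed is esrup. It's just the letters in reverse order.
For drink: reverse → knird.

knird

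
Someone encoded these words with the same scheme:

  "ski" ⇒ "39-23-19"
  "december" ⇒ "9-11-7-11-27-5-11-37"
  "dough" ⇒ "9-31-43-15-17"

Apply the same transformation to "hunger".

The formula is n = 2×(alphabet index, a=1) + 1.
For hunger: h=8→17, u=21→43, n=14→29, g=7→15, e=5→11, r=18→37.

17-43-29-15-11-37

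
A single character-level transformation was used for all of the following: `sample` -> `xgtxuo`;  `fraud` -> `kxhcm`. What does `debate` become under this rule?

In sample: s→x is +5, a→g is +6, m→t is +7, p→x is +8 — the shift increases by 1 each position. The shift increases by 1 at each position, starting from +5: 5, 6, 7, ….
On debate: d+5=i, e+6=k, b+7=i, a+8=i, t+9=c, e+10=o.

ikiico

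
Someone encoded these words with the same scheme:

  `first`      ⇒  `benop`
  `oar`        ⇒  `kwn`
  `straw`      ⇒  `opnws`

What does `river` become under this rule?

neran

Compare letters: f→b is +22, i→e is +22, r→n is +22 — a constant shift. Each letter is shifted forward by 22 in the alphabet (a Caesar shift of +22).
For river: r+22=n, i+22=e, v+22=r, e+22=a, r+22=n.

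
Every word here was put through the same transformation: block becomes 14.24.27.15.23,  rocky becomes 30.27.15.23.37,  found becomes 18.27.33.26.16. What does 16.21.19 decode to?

dig

b is letter #2 and maps to 14: an offset of 12. Each letter is replaced by its alphabet position (a=1..z=26) + 12.
Decoding 16.21.19: 16→(16−12)÷1=4=d, 21→(21−12)÷1=9=i, 19→(19−12)÷1=7=g.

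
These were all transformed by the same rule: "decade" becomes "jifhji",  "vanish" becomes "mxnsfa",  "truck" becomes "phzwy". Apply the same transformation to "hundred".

The word is reversed, then every letter is shifted forward by 5.
For hundred: reverse → derdnuh; then shift: d+5=i, e+5=j, r+5=w, d+5=i, n+5=s, u+5=z, h+5=m.

ijwiszm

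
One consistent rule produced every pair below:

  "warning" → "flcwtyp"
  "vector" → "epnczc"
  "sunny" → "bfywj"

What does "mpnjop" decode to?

Shifts by position in warning: pos 0: w→f (+9), pos 1: a→l (+11), pos 2: r→c (+11), pos 3: n→w (+9), pos 4: i→t (+11), pos 5: n→y (+11) — repeating every 3. It's a Vigenère-style cipher with numeric key [9,11,11]: position i shifts by key[i mod 3].
Undoing it on mpnjop: m−9=d, p−11=e, n−11=c, j−9=a, o−11=d, p−11=e.

decade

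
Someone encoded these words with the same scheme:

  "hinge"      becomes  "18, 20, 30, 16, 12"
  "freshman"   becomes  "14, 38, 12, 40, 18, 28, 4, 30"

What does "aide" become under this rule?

4, 20, 10, 12

h(#8)→18 and i(#9)→20: differences scale by 2, so n = 2·pos + 2. The formula is n = 2×(alphabet index, a=1) + 2.
Applying it to aide: a=1→4, i=9→20, d=4→10, e=5→12.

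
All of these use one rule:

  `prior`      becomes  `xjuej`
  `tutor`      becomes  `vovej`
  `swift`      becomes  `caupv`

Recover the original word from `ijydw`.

p(15)→x(23) and r(17)→j(9) fit y≡19x+24 (mod 26); the inverse of 19 mod 26 is 11. This is an affine cipher: with a=0,…,z=25, each position x becomes (19x+24) mod 26.
Reversing it on ijydw: i(8)→11·(8−24)≡6=g; j(9)→11·(9−24)≡17=r; y(24)→11·(24−24)≡0=a; d(3)→11·(3−24)≡3=d; w(22)→11·(22−24)≡4=e (all mod 26).

grade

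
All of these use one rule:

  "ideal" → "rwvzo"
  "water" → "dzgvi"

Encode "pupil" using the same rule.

Each pair mirrors across the alphabet (i↔r, d↔w, e↔v): positions sum to 25. This is the alphabet-reversal cipher (Atbash): a becomes z, b becomes y, etc.
On pupil: p↔k, u↔f, p↔k, i↔r, l↔o.

kfkro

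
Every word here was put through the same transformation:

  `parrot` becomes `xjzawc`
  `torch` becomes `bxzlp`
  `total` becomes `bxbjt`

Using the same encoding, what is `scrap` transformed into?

alzjx

Shifts by position in parrot: pos 0: p→x (+8), pos 1: a→j (+9), pos 2: r→z (+8), pos 3: r→a (+9) — repeating every 2. It's a Vigenère-style cipher with numeric key [8,9]: position i shifts by key[i mod 2].
On scrap: s+8=a, c+9=l, r+8=z, a+9=j, p+8=x.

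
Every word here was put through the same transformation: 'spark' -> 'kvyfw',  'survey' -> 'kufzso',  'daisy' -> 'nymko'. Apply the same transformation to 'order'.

s(18)→k(10) and p(15)→v(21) fit y≡5x+24 (mod 26); the inverse of 5 mod 26 is 21. Each letter's alphabet position (a=0..z=25) is mapped through 5·x+24 mod 26 — an affine cipher.
Applying it to order: o(14)→5·14+24≡16=q; r(17)→5·17+24≡5=f; d(3)→5·3+24≡13=n; e(4)→5·4+24≡18=s; r(17)→5·17+24≡5=f (all mod 26).

qfnsf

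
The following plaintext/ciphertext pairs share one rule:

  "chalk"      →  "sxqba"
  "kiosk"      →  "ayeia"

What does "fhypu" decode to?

prize

Compare letters: c→s is +16, h→x is +16, a→q is +16 — a constant shift. Each letter is shifted forward by 16 in the alphabet (a Caesar shift of +16).
Undoing it on fhypu: f−16=p, h−16=r, y−16=i, p−16=z, u−16=e.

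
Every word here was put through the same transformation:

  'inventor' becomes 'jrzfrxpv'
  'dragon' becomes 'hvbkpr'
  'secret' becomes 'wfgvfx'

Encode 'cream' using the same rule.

gvfbq

The shift depends on letter class: consonant n→r is +4, but vowel i→j is +1. The rule splits by letter class: vowels +1, consonants +4.
Applying it to cream: c(cons)+4=g, r(cons)+4=v, e(vowel)+1=f, a(vowel)+1=b, m(cons)+4=q.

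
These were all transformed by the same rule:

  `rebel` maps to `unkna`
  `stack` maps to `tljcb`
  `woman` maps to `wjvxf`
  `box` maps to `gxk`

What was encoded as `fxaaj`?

arrow

Two steps: reverse the string, then apply a Caesar shift of +9.
Decoding fxaaj: shift back: f−9=w, x−9=o, a−9=r, a−9=r, j−9=a → worra; then reverse → arrow.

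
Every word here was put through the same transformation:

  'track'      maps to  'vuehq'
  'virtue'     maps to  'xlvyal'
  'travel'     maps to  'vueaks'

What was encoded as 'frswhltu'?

In track: t→v is +2, r→u is +3, a→e is +4, c→h is +5 — the shift increases by 1 each position. Each letter shifts forward by (position + 2), i.e. 2, 3, 4, … — the shift grows by one for each successive letter.
Decoding frswhltu: f−2=d, r−3=o, s−4=o, w−5=r, h−6=b, l−7=e, t−8=l, u−9=l.

doorbell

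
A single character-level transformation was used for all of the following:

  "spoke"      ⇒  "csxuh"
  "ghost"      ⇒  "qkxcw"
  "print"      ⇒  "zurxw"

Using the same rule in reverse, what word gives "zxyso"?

pupil

It's a Vigenère-style cipher with numeric key [10,3,9]: position i shifts by key[i mod 3].
Decoding zxyso: z−10=p, x−3=u, y−9=p, s−10=i, o−3=l.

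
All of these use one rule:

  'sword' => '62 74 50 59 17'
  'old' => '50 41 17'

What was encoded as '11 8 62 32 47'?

s(#19)→62 and w(#23)→74: differences scale by 3, so n = 3·pos + 5. The formula is n = 3×(alphabet index, a=1) + 5.
Undoing it on 11 8 62 32 47: 11→(11−5)÷3=2=b, 8→(8−5)÷3=1=a, 62→(62−5)÷3=19=s, 32→(32−5)÷3=9=i, 47→(47−5)÷3=14=n.

basin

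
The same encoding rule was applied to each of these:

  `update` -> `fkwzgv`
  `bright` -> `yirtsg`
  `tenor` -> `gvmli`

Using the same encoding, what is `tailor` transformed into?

Each pair mirrors across the alphabet (u↔f, p↔k, d↔w): positions sum to 25. Each letter is replaced by its mirror in the alphabet: a↔z, b↔y, c↔x, and so on (the Atbash cipher).
Applying it to tailor: t↔g, a↔z, i↔r, l↔o, o↔l, r↔i.

gzroli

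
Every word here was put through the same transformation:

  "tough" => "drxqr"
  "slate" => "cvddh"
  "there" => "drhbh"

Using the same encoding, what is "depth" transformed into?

The shift depends on letter class: consonant t→d is +10, but vowel o→r is +3. The rule splits by letter class: vowels +3, consonants +10.
Applying it to depth: d(cons)+10=n, e(vowel)+3=h, p(cons)+10=z, t(cons)+10=d, h(cons)+10=r.

nhzdr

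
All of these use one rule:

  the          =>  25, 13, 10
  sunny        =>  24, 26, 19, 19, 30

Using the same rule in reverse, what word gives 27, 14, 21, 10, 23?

t is letter #20 and maps to 25: an offset of 5. The number is (letter's place in the alphabet, a=1) + 5.
Decoding 27, 14, 21, 10, 23: 27→(27−5)÷1=22=v, 14→(14−5)÷1=9=i, 21→(21−5)÷1=16=p, 10→(10−5)÷1=5=e, 23→(23−5)÷1=18=r.

viper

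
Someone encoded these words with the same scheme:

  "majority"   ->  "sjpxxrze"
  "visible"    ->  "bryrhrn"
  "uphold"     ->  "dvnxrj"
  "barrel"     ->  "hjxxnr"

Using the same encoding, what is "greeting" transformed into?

The shift depends on letter class: consonant m→s is +6, but vowel a→j is +9. The rule splits by letter class: vowels +9, consonants +6.
On greeting: g(cons)+6=m, r(cons)+6=x, e(vowel)+9=n, e(vowel)+9=n, t(cons)+6=z, i(vowel)+9=r, n(cons)+6=t, g(cons)+6=m.

mxnnzrtm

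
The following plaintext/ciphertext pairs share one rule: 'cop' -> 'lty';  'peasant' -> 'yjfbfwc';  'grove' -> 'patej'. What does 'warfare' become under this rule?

ffaofaj

The rule splits by letter class: vowels +5, consonants +9.
Applying it to warfare: w(cons)+9=f, a(vowel)+5=f, r(cons)+9=a, f(cons)+9=o, a(vowel)+5=f, r(cons)+9=a, e(vowel)+5=j.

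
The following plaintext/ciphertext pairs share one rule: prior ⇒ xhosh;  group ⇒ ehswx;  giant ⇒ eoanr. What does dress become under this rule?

p(15)→x(23) and r(17)→h(7) fit y≡5x+0 (mod 26); the inverse of 5 mod 26 is 21. Each letter's alphabet position (a=0..z=25) is mapped through 5·x+0 mod 26 — an affine cipher.
On dress: d(3)→5·3+0≡15=p; r(17)→5·17+0≡7=h; e(4)→5·4+0≡20=u; s(18)→5·18+0≡12=m; s(18)→5·18+0≡12=m (all mod 26).

phumm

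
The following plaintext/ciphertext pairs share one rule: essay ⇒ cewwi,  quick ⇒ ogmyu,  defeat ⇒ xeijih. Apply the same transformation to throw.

The output letters match the input read backwards, each shifted +4: essay reversed is yasse. The word is reversed, then every letter is shifted forward by 4.
On throw: reverse → worht; then shift: w+4=a, o+4=s, r+4=v, h+4=l, t+4=x.

asvlx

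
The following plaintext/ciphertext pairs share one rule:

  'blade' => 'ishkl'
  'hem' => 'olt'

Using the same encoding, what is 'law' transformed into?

Compare letters: b→i is +7, l→s is +7, a→h is +7 — a constant shift. Every letter moves 7 places later in the alphabet, wrapping around z→a.
Applying it to law: l+7=s, a+7=h, w+7=d.

shd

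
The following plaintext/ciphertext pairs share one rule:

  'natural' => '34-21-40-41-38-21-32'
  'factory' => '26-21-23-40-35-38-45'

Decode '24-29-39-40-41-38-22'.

disturb

Each letter is replaced by its alphabet position (a=1..z=26) + 20.
Decoding 24-29-39-40-41-38-22: 24→(24−20)÷1=4=d, 29→(29−20)÷1=9=i, 39→(39−20)÷1=19=s, 40→(40−20)÷1=20=t, 41→(41−20)÷1=21=u, 38→(38−20)÷1=18=r, 22→(22−20)÷1=2=b.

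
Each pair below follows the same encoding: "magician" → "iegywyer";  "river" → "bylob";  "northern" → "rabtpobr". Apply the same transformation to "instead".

Treating letters as 0–25, the rule is x ↦ 9x + 4 (mod 26).
On instead: i(8)→9·8+4≡24=y; n(13)→9·13+4≡17=r; s(18)→9·18+4≡10=k; t(19)→9·19+4≡19=t; e(4)→9·4+4≡14=o; a(0)→9·0+4≡4=e; d(3)→9·3+4≡5=f (all mod 26).

yrktoef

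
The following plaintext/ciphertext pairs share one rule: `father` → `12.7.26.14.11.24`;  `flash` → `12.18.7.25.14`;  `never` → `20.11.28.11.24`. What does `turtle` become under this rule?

The number is (letter's place in the alphabet, a=1) + 6.
Applying it to turtle: t=20→26, u=21→27, r=18→24, t=20→26, l=12→18, e=5→11.

26.27.24.26.18.11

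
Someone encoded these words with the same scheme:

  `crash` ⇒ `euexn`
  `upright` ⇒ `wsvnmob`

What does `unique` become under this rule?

In crash: c→e is +2, r→u is +3, a→e is +4, s→x is +5 — the shift increases by 1 each position. Each letter shifts forward by (position + 2), i.e. 2, 3, 4, … — the shift grows by one for each successive letter.
For unique: u+2=w, n+3=q, i+4=m, q+5=v, u+6=a, e+7=l.

wqmval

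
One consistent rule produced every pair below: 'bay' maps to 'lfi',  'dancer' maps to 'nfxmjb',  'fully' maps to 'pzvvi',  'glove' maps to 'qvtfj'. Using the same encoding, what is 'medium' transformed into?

The shift depends on letter class: consonant b→l is +10, but vowel a→f is +5. Two shifts are in play — +5 for a/e/i/o/u, +10 for every other letter.
Applying it to medium: m(cons)+10=w, e(vowel)+5=j, d(cons)+10=n, i(vowel)+5=n, u(vowel)+5=z, m(cons)+10=w.

wjnnzw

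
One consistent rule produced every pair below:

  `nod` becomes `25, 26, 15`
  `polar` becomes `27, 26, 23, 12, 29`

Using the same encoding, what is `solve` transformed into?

30, 26, 23, 33, 16

n is letter #14 and maps to 25: an offset of 11. Letters become their 1-based position plus 11 (so a→12, b→13, …).
For solve: s=19→30, o=15→26, l=12→23, v=22→33, e=5→16.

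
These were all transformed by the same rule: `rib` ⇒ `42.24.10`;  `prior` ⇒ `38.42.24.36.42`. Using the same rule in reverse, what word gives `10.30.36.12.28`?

block

With a=1..z=26, the number is 2·pos + 6.
Undoing it on 10.30.36.12.28: 10→(10−6)÷2=2=b, 30→(30−6)÷2=12=l, 36→(36−6)÷2=15=o, 12→(12−6)÷2=3=c, 28→(28−6)÷2=11=k.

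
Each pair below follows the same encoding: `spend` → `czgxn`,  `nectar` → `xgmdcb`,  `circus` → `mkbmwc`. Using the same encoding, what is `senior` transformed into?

The shift depends on letter class: consonant s→c is +10, but vowel e→g is +2. Two shifts are in play — +2 for a/e/i/o/u, +10 for every other letter.
On senior: s(cons)+10=c, e(vowel)+2=g, n(cons)+10=x, i(vowel)+2=k, o(vowel)+2=q, r(cons)+10=b.

cgxkqb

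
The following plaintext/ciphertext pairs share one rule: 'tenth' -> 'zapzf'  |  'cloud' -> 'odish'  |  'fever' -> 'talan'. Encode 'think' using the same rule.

t(19)→z(25) and e(4)→a(0) fit y≡19x+2 (mod 26); the inverse of 19 mod 26 is 11. This is an affine cipher: with a=0,…,z=25, each position x becomes (19x+2) mod 26.
For think: t(19)→19·19+2≡25=z; h(7)→19·7+2≡5=f; i(8)→19·8+2≡24=y; n(13)→19·13+2≡15=p; k(10)→19·10+2≡10=k (all mod 26).

zfypk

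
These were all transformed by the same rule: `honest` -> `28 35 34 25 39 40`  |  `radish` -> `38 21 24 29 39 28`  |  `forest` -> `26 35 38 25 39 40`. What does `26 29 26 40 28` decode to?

h is letter #8 and maps to 28: an offset of 20. The number is (letter's place in the alphabet, a=1) + 20.
Reversing it on 26 29 26 40 28: 26→(26−20)÷1=6=f, 29→(29−20)÷1=9=i, 26→(26−20)÷1=6=f, 40→(40−20)÷1=20=t, 28→(28−20)÷1=8=h.

fifth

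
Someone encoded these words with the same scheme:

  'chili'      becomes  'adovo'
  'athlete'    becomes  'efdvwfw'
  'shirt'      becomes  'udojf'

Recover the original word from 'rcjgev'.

normal

Treating letters as 0–25, the rule is x ↦ 11x + 4 (mod 26).
Decoding rcjgev: r(17)→19·(17−4)≡13=n; c(2)→19·(2−4)≡14=o; j(9)→19·(9−4)≡17=r; g(6)→19·(6−4)≡12=m; e(4)→19·(4−4)≡0=a; v(21)→19·(21−4)≡11=l (all mod 26).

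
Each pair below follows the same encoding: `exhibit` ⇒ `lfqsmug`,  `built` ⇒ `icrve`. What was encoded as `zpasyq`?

In exhibit: e→l is +7, x→f is +8, h→q is +9, i→s is +10 — the shift increases by 1 each position. Letter i (0-indexed) is shifted by i+7, so successive shifts are 7, 8, 9, ….
Decoding zpasyq: z−7=s, p−8=h, a−9=r, s−10=i, y−11=n, q−12=e.

shrine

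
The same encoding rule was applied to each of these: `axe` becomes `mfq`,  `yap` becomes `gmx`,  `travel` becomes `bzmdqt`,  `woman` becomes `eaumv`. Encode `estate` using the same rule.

qabmbq

The shift depends on letter class: consonant x→f is +8, but vowel a→m is +12. Vowels shift forward by 12 and consonants shift forward by 8.
On estate: e(vowel)+12=q, s(cons)+8=a, t(cons)+8=b, a(vowel)+12=m, t(cons)+8=b, e(vowel)+12=q.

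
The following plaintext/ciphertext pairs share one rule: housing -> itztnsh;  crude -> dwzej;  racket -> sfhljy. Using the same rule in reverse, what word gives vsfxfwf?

unaware

It's a Vigenère-style cipher with numeric key [1,5,5]: position i shifts by key[i mod 3].
Reversing it on vsfxfwf: v−1=u, s−5=n, f−5=a, x−1=w, f−5=a, w−5=r, f−1=e.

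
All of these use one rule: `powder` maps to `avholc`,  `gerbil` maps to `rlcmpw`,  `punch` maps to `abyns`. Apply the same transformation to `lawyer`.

The shift depends on letter class: consonant p→a is +11, but vowel o→v is +7. Two shifts are in play — +7 for a/e/i/o/u, +11 for every other letter.
For lawyer: l(cons)+11=w, a(vowel)+7=h, w(cons)+11=h, y(cons)+11=j, e(vowel)+7=l, r(cons)+11=c.

whhjlc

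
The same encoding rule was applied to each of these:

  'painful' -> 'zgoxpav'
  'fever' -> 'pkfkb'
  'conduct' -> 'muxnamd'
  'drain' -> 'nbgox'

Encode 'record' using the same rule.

The shift depends on letter class: consonant p→z is +10, but vowel a→g is +6. Vowels shift forward by 6 and consonants shift forward by 10.
On record: r(cons)+10=b, e(vowel)+6=k, c(cons)+10=m, o(vowel)+6=u, r(cons)+10=b, d(cons)+10=n.

bkmubn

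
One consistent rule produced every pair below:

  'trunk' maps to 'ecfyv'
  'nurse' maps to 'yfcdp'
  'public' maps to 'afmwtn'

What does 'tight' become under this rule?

etrse

This is a Caesar cipher with shift 11.
Applying it to tight: t+11=e, i+11=t, g+11=r, h+11=s, t+11=e.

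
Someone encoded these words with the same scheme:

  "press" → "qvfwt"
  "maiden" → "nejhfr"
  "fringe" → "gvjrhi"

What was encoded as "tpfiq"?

sleep

The shifts repeat in a cycle of length 2: positions 0,1,… shift by +1, +4, then the pattern repeats.
Reversing it on tpfiq: t−1=s, p−4=l, f−1=e, i−4=e, q−1=p.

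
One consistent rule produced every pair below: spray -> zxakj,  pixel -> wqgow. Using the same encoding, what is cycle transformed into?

jglvp

In spray: s→z is +7, p→x is +8, r→a is +9, a→k is +10 — the shift increases by 1 each position. Each letter shifts forward by (position + 7), i.e. 7, 8, 9, … — the shift grows by one for each successive letter.
For cycle: c+7=j, y+8=g, c+9=l, l+10=v, e+11=p.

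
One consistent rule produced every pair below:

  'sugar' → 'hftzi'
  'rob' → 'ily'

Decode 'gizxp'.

Each pair mirrors across the alphabet (s↔h, u↔f, g↔t): positions sum to 25. This is the alphabet-reversal cipher (Atbash): a becomes z, b becomes y, etc.
Reversing it on gizxp: g↔t, i↔r, z↔a, x↔c, p↔k.

track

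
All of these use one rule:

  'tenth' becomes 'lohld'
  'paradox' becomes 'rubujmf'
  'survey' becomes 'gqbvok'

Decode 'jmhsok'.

donkey

t(19)→l(11) and e(4)→o(14) fit y≡5x+20 (mod 26); the inverse of 5 mod 26 is 21. Treating letters as 0–25, the rule is x ↦ 5x + 20 (mod 26).
Decoding jmhsok: j(9)→21·(9−20)≡3=d; m(12)→21·(12−20)≡14=o; h(7)→21·(7−20)≡13=n; s(18)→21·(18−20)≡10=k; o(14)→21·(14−20)≡4=e; k(10)→21·(10−20)≡24=y (all mod 26).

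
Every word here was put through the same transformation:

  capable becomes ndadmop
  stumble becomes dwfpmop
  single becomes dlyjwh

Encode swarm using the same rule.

A repeating key of period 2 is used — shifts +11, +3 over and over.
On swarm: s+11=d, w+3=z, a+11=l, r+3=u, m+11=x.

dzlux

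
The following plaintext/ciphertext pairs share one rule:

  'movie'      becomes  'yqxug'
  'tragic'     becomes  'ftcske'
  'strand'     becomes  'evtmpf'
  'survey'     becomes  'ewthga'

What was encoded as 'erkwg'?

spike

Shifts by position in movie: pos 0: m→y (+12), pos 1: o→q (+2), pos 2: v→x (+2), pos 3: i→u (+12), pos 4: e→g (+2) — repeating every 3. It's a Vigenère-style cipher with numeric key [12,2,2]: position i shifts by key[i mod 3].
Decoding erkwg: e−12=s, r−2=p, k−2=i, w−12=k, g−2=e.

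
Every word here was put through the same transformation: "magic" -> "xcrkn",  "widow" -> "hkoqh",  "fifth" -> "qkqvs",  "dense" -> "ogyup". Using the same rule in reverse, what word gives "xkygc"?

Shifts by position in magic: pos 0: m→x (+11), pos 1: a→c (+2), pos 2: g→r (+11), pos 3: i→k (+2) — repeating every 2. The shifts repeat in a cycle of length 2: positions 0,1,… shift by +11, +2, then the pattern repeats.
Decoding xkygc: x−11=m, k−2=i, y−11=n, g−2=e, c−11=r.

miner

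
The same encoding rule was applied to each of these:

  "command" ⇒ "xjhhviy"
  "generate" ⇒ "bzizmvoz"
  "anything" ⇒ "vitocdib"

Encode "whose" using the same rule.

rcjnz

Compare letters: c→x is +21, o→j is +21, m→h is +21 — a constant shift. Each letter is shifted forward by 21 in the alphabet (a Caesar shift of +21).
Applying it to whose: w+21=r, h+21=c, o+21=j, s+21=n, e+21=z.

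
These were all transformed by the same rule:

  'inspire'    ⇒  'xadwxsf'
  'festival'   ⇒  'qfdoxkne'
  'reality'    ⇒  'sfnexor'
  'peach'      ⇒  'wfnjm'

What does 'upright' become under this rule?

This is an affine cipher: with a=0,…,z=25, each position x becomes (11x+13) mod 26.
Applying it to upright: u(20)→11·20+13≡25=z; p(15)→11·15+13≡22=w; r(17)→11·17+13≡18=s; i(8)→11·8+13≡23=x; g(6)→11·6+13≡1=b; h(7)→11·7+13≡12=m; t(19)→11·19+13≡14=o (all mod 26).

zwsxbmo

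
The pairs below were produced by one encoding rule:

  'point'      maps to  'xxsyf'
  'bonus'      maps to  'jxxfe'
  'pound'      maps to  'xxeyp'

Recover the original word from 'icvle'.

In point: p→x is +8, o→x is +9, i→s is +10, n→y is +11 — the shift increases by 1 each position. The shift increases by 1 at each position, starting from +8: 8, 9, 10, ….
Decoding icvle: i−8=a, c−9=t, v−10=l, l−11=a, e−12=s.

atlas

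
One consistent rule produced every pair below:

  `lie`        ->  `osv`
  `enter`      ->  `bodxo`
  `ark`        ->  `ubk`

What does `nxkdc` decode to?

stand

The output letters match the input read backwards, each shifted +10: lie reversed is eil. The word is reversed, then every letter is shifted forward by 10.
Decoding nxkdc: shift back: n−10=d, x−10=n, k−10=a, d−10=t, c−10=s → dnats; then reverse → stand.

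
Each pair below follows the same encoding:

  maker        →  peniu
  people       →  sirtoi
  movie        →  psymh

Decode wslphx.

toilet

Shifts by position in maker: pos 0: m→p (+3), pos 1: a→e (+4), pos 2: k→n (+3), pos 3: e→i (+4) — repeating every 2. The shifts repeat in a cycle of length 2: positions 0,1,… shift by +3, +4, then the pattern repeats.
Reversing it on wslphx: w−3=t, s−4=o, l−3=i, p−4=l, h−3=e, x−4=t.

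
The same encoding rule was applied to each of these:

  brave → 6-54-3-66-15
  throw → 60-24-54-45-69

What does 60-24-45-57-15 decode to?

b(#2)→6 and r(#18)→54: differences scale by 3, so n = 3·pos + 0. The formula is n = 3×(alphabet index, a=1).
Reversing it on 60-24-45-57-15: 60→(60−0)÷3=20=t, 24→(24−0)÷3=8=h, 45→(45−0)÷3=15=o, 57→(57−0)÷3=19=s, 15→(15−0)÷3=5=e.

those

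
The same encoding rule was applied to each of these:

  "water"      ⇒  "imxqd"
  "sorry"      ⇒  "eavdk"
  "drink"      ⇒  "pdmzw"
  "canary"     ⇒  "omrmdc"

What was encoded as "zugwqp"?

Shifts by position in water: pos 0: w→i (+12), pos 1: a→m (+12), pos 2: t→x (+4), pos 3: e→q (+12), pos 4: r→d (+12) — repeating every 3. It's a Vigenère-style cipher with numeric key [12,12,4]: position i shifts by key[i mod 3].
Reversing it on zugwqp: z−12=n, u−12=i, g−4=c, w−12=k, q−12=e, p−4=l.

nickel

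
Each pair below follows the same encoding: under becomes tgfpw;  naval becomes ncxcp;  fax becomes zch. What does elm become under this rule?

The output letters match the input read backwards, each shifted +2: under reversed is rednu. Read the word backwards and shift each letter +2.
On elm: reverse → mle; then shift: m+2=o, l+2=n, e+2=g.

ong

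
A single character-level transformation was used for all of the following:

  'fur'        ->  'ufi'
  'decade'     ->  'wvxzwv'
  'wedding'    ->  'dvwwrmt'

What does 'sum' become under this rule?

Each pair mirrors across the alphabet (f↔u, u↔f, r↔i): positions sum to 25. This is the alphabet-reversal cipher (Atbash): a becomes z, b becomes y, etc.
For sum: s↔h, u↔f, m↔n.

hfn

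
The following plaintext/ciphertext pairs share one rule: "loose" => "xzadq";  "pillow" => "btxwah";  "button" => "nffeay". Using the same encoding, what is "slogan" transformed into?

Shifts by position in loose: pos 0: l→x (+12), pos 1: o→z (+11), pos 2: o→a (+12), pos 3: s→d (+11) — repeating every 2. A repeating key of period 2 is used — shifts +12, +11 over and over.
Applying it to slogan: s+12=e, l+11=w, o+12=a, g+11=r, a+12=m, n+11=y.

ewarmy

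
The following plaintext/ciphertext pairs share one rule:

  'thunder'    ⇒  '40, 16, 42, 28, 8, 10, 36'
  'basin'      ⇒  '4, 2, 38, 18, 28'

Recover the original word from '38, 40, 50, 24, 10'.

t(#20)→40 and h(#8)→16: differences scale by 2, so n = 2·pos + 0. Each letter becomes 2×(its alphabet position, a=1..z=26).
Undoing it on 38, 40, 50, 24, 10: 38→(38−0)÷2=19=s, 40→(40−0)÷2=20=t, 50→(50−0)÷2=25=y, 24→(24−0)÷2=12=l, 10→(10−0)÷2=5=e.

style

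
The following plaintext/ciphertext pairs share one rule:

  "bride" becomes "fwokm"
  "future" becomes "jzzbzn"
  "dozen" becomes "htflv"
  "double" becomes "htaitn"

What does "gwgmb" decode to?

In bride: b→f is +4, r→w is +5, i→o is +6, d→k is +7 — the shift increases by 1 each position. The shift increases by 1 at each position, starting from +4: 4, 5, 6, ….
Undoing it on gwgmb: g−4=c, w−5=r, g−6=a, m−7=f, b−8=t.

craft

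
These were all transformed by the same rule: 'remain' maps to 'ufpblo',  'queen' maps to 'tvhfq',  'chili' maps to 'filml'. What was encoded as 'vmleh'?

slide

Shifts by position in remain: pos 0: r→u (+3), pos 1: e→f (+1), pos 2: m→p (+3), pos 3: a→b (+1) — repeating every 2. A repeating key of period 2 is used — shifts +3, +1 over and over.
Decoding vmleh: v−3=s, m−1=l, l−3=i, e−1=d, h−3=e.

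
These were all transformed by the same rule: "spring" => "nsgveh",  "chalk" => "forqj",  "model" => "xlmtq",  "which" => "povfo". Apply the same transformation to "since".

Each letter's alphabet position (a=0..z=25) is mapped through 7·x+17 mod 26 — an affine cipher.
On since: s(18)→7·18+17≡13=n; i(8)→7·8+17≡21=v; n(13)→7·13+17≡4=e; c(2)→7·2+17≡5=f; e(4)→7·4+17≡19=t (all mod 26).

nveft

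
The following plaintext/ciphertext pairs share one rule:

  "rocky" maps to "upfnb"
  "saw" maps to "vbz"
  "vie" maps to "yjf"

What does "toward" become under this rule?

wpzbug

The shift depends on letter class: consonant r→u is +3, but vowel o→p is +1. Two shifts are in play — +1 for a/e/i/o/u, +3 for every other letter.
Applying it to toward: t(cons)+3=w, o(vowel)+1=p, w(cons)+3=z, a(vowel)+1=b, r(cons)+3=u, d(cons)+3=g.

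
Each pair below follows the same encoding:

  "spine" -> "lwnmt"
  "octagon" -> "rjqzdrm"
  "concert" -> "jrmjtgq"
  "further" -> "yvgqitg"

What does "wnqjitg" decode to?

s(18)→l(11) and p(15)→w(22) fit y≡5x+25 (mod 26); the inverse of 5 mod 26 is 21. Treating letters as 0–25, the rule is x ↦ 5x + 25 (mod 26).
Decoding wnqjitg: w(22)→21·(22−25)≡15=p; n(13)→21·(13−25)≡8=i; q(16)→21·(16−25)≡19=t; j(9)→21·(9−25)≡2=c; i(8)→21·(8−25)≡7=h; t(19)→21·(19−25)≡4=e; g(6)→21·(6−25)≡17=r (all mod 26).

pitcher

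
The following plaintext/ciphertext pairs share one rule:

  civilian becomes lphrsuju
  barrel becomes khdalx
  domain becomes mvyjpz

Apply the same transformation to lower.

Shifts by position in civilian: pos 0: c→l (+9), pos 1: i→p (+7), pos 2: v→h (+12), pos 3: i→r (+9), pos 4: l→s (+7), pos 5: i→u (+12) — repeating every 3. The shifts repeat in a cycle of length 3: positions 0,1,… shift by +9, +7, +12, then the pattern repeats.
Applying it to lower: l+9=u, o+7=v, w+12=i, e+9=n, r+7=y.

uviny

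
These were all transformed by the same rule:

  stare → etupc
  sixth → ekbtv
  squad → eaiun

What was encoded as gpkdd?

grill

Treating letters as 0–25, the rule is x ↦ 15x + 20 (mod 26).
Undoing it on gpkdd: g(6)→7·(6−20)≡6=g; p(15)→7·(15−20)≡17=r; k(10)→7·(10−20)≡8=i; d(3)→7·(3−20)≡11=l; d(3)→7·(3−20)≡11=l (all mod 26).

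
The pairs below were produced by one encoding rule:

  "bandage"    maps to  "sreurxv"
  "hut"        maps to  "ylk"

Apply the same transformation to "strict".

Compare letters: b→s is +17, a→r is +17, n→e is +17 — a constant shift. This is a Caesar cipher with shift 17.
On strict: s+17=j, t+17=k, r+17=i, i+17=z, c+17=t, t+17=k.

jkiztk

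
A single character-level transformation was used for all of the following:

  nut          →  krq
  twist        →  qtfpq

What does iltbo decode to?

lower

Compare letters: n→k is +23, u→r is +23, t→q is +23 — a constant shift. It's a constant shift of +23 (ROT23).
Decoding iltbo: i−23=l, l−23=o, t−23=w, b−23=e, o−23=r.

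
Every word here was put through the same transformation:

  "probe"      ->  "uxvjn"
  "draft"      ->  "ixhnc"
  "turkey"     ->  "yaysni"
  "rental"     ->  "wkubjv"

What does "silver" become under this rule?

xosdnb

In probe: p→u is +5, r→x is +6, o→v is +7, b→j is +8 — the shift increases by 1 each position. Each letter shifts forward by (position + 5), i.e. 5, 6, 7, … — the shift grows by one for each successive letter.
Applying it to silver: s+5=x, i+6=o, l+7=s, v+8=d, e+9=n, r+10=b.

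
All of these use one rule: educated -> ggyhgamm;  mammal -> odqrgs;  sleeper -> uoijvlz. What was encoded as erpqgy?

In educated: e→g is +2, d→g is +3, u→y is +4, c→h is +5 — the shift increases by 1 each position. The shift increases by 1 at each position, starting from +2: 2, 3, 4, ….
Undoing it on erpqgy: e−2=c, r−3=o, p−4=l, q−5=l, g−6=a, y−7=r.

collar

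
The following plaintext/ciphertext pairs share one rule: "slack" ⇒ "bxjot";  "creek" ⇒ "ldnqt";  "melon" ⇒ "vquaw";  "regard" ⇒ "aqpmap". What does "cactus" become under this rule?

lmlfde

Shifts by position in slack: pos 0: s→b (+9), pos 1: l→x (+12), pos 2: a→j (+9), pos 3: c→o (+12) — repeating every 2. It's a Vigenère-style cipher with numeric key [9,12]: position i shifts by key[i mod 2].
Applying it to cactus: c+9=l, a+12=m, c+9=l, t+12=f, u+9=d, s+12=e.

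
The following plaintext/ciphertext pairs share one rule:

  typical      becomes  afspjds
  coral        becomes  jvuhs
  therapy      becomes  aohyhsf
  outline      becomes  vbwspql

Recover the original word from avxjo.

The shifts repeat in a cycle of length 3: positions 0,1,… shift by +7, +7, +3, then the pattern repeats.
Undoing it on avxjo: a−7=t, v−7=o, x−3=u, j−7=c, o−7=h.

touch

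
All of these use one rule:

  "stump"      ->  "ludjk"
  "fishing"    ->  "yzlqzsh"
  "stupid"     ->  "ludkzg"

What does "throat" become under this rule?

s(18)→l(11) and t(19)→u(20) fit y≡9x+5 (mod 26); the inverse of 9 mod 26 is 3. Treating letters as 0–25, the rule is x ↦ 9x + 5 (mod 26).
Applying it to throat: t(19)→9·19+5≡20=u; h(7)→9·7+5≡16=q; r(17)→9·17+5≡2=c; o(14)→9·14+5≡1=b; a(0)→9·0+5≡5=f; t(19)→9·19+5≡20=u (all mod 26).

uqcbfu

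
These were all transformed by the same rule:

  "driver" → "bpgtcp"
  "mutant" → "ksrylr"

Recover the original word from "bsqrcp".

duster

Compare letters: d→b is +24, r→p is +24, i→g is +24 — a constant shift. Each letter is shifted forward by 24 in the alphabet (a Caesar shift of +24).
Reversing it on bsqrcp: b−24=d, s−24=u, q−24=s, r−24=t, c−24=e, p−24=r.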